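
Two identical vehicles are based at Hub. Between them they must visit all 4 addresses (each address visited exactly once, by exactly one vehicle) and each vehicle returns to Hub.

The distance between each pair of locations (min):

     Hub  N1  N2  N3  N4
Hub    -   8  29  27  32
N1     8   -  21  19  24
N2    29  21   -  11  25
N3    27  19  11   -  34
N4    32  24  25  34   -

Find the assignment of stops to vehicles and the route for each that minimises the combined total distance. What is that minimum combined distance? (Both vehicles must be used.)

Try each way of splitting the stops between the two vehicles (each non-empty) and, for each split, find the best tour for each vehicle:
  {N1} + {N2, N3, N4}: 16 + 95 = 111
  {N2} + {N1, N3, N4}: 58 + 93 = 151
  {N1, N2} + {N3, N4}: 58 + 93 = 151
  {N3} + {N1, N2, N4}: 54 + 86 = 140
  {N1, N3} + {N2, N4}: 54 + 86 = 140
  {N2, N3} + {N1, N4}: 67 + 64 = 131
  … (7 splits in total)
Best: vehicle 1 Hub → N1 → Hub = 16; vehicle 2 Hub → N3 → N2 → N4 → Hub = 95; combined 111.

111 min — the smallest possible combined total.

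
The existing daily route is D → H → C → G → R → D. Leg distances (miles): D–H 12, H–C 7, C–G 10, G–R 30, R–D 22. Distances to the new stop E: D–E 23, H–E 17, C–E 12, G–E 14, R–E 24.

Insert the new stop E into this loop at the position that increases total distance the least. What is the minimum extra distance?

+8 miles — insert E between G and R.

Insertion cost between consecutive stops i–j is d(i,E) + d(E,j) − d(i,j):
  between D and H: 23 + 17 − 12 = 28
  between H and C: 17 + 12 − 7 = 22
  between C and G: 12 + 14 − 10 = 16
  between G and R: 14 + 24 − 30 = 8
  between R and D: 24 + 23 − 22 = 25
Cheapest insertion is between G and R, adding 8.
New total = 81 + 8 = 89.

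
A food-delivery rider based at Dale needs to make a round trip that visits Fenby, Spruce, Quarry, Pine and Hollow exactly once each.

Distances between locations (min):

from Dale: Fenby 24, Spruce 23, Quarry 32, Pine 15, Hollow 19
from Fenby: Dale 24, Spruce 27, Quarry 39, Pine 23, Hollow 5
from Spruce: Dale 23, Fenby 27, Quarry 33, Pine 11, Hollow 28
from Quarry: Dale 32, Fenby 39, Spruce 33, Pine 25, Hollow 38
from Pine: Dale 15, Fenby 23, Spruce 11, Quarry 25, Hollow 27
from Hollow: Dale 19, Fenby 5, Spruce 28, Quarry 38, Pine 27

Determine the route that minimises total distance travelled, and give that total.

Shortest round trip = 119 min.

There are 60 distinct closed tours to check (reversals are equivalent).
Dale-Fenby-Spruce-Quarry-Pine-Hollow-Dale: 24+27+33+25+27+19 = 155
Dale-Fenby-Spruce-Quarry-Hollow-Pine-Dale: 24+27+33+38+27+15 = 164
Dale-Fenby-Spruce-Pine-Quarry-Hollow-Dale: 24+27+11+25+38+19 = 144
Dale-Fenby-Spruce-Pine-Hollow-Quarry-Dale: 24+27+11+27+38+32 = 159
Dale-Fenby-Spruce-Hollow-Quarry-Pine-Dale: 24+27+28+38+25+15 = 157
Dale-Fenby-Spruce-Hollow-Pine-Quarry-Dale: 24+27+28+27+25+32 = 163
Dale-Fenby-Quarry-Spruce-Pine-Hollow-Dale: 24+39+33+11+27+19 = 153
Dale-Fenby-Quarry-Spruce-Hollow-Pine-Dale: 24+39+33+28+27+15 = 166
Dale-Fenby-Quarry-Pine-Spruce-Hollow-Dale: 24+39+25+11+28+19 = 146
Dale-Fenby-Quarry-Pine-Hollow-Spruce-Dale: 24+39+25+27+28+23 = 166
Dale-Fenby-Quarry-Hollow-Spruce-Pine-Dale: 24+39+38+28+11+15 = 155
Dale-Fenby-Quarry-Hollow-Pine-Spruce-Dale: 24+39+38+27+11+23 = 162
Dale-Fenby-Pine-Spruce-Quarry-Hollow-Dale: 24+23+11+33+38+19 = 148
Dale-Fenby-Pine-Spruce-Hollow-Quarry-Dale: 24+23+11+28+38+32 = 156
… (46 more)
Dale-Quarry-Pine-Spruce-Fenby-Hollow-Dale: 32+25+11+27+5+19 = 119  ← best
The minimum is 119.
One optimal route: Dale → Quarry → Pine → Spruce → Fenby → Hollow → Dale (or its reverse).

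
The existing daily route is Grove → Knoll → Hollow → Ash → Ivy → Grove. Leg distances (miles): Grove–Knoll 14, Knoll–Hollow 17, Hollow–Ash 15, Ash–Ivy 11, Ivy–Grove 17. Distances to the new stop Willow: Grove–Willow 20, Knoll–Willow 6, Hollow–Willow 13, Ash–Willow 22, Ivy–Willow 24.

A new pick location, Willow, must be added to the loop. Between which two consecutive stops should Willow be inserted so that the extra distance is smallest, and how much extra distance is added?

Insertion cost between consecutive stops i–j is d(i,Willow) + d(Willow,j) − d(i,j):
  between Grove and Knoll: 20 + 6 − 14 = 12
  between Knoll and Hollow: 6 + 13 − 17 = 2
  between Hollow and Ash: 13 + 22 − 15 = 20
  between Ash and Ivy: 22 + 24 − 11 = 35
  between Ivy and Grove: 24 + 20 − 17 = 27
Cheapest insertion is between Knoll and Hollow, adding 2.
New total = 74 + 2 = 76.

Adding 2 miles by placing Willow on the Knoll–Hollow leg.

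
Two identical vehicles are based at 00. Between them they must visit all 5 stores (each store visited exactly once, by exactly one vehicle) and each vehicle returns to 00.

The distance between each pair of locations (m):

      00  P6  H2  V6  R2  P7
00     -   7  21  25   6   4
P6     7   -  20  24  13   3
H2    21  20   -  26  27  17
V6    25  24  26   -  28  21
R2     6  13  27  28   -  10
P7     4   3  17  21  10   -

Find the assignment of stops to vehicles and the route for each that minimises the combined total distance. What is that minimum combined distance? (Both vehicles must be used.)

Check every non-empty split of the stops between the two vehicles; for each half take its own optimal tour:
  {P6} + {H2, V6, R2, P7}: 14 + 81 = 95
  {H2} + {P6, V6, R2, P7}: 42 + 65 = 107
  {P6, H2} + {V6, R2, P7}: 48 + 59 = 107
  {V6} + {P6, H2, R2, P7}: 50 + 60 = 110
  {P6, V6} + {H2, R2, P7}: 56 + 54 = 110
  {H2, V6} + {P6, R2, P7}: 72 + 26 = 98
  … (15 splits in total)
  {R2} + {P6, H2, V6, P7}: 12 + 78 = 90  ← best
Best: vehicle 1 00 → R2 → 00 = 12; vehicle 2 00 → P6 → H2 → V6 → P7 → 00 = 78; combined 90.

Minimum combined distance: 90 m.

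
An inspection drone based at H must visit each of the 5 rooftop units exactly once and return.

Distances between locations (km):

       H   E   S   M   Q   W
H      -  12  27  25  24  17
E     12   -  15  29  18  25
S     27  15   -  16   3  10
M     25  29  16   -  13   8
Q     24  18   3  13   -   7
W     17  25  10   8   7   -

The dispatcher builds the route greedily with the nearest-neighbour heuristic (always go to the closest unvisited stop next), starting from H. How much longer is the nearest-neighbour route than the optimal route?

The nearest-neighbour route is 2 km longer than optimal.

H: E=12, W=17, Q=24, M=25, S=27 ⇒ E
E: S=15, Q=18, W=25, M=29 ⇒ S
S: Q=3, W=10, M=16 ⇒ Q
Q: W=7, M=13 ⇒ W
W: M=8 ⇒ M
NN route H → E → S → Q → W → M → H costs 70.
Optimal: H → E → S → Q → M → W → H costs 68 (by enumerating all 60 distinct tours).
Excess = 70 − 68 = 2.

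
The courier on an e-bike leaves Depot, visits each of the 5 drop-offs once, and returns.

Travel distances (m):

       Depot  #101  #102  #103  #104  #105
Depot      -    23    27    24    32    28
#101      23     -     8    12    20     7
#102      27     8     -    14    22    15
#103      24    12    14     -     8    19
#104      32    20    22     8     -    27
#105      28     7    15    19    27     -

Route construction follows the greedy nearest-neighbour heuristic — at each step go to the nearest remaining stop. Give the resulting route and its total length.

99 m along Depot → #101 → #105 → #102 → #103 → #104 → Depot.

From Depot: distances to unvisited — #101=23, #103=24, #102=27, #105=28, #104=32. Nearest is #101 (23).
From #101: distances to unvisited — #105=7, #102=8, #103=12, #104=20. Nearest is #105 (7).
From #105: distances to unvisited — #102=15, #103=19, #104=27. Nearest is #102 (15).
From #102: distances to unvisited — #103=14, #104=22. Nearest is #103 (14).
From #103: distances to unvisited — #104=8. Nearest is #104 (8).
Return #104→Depot: 32.
Total = 23 + 7 + 15 + 14 + 8 + 32 = 99.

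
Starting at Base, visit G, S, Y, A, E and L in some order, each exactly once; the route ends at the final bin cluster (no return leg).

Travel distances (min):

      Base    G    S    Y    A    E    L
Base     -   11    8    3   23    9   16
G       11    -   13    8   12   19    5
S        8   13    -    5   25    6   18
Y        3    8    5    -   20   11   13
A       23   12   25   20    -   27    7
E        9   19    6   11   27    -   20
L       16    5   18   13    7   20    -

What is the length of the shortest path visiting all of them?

There are 6! = 720 possible orderings.
Base - G - S - Y - A - E - L: 11+13+5+20+27+20 = 96
Base - G - S - Y - A - L - E: 11+13+5+20+7+20 = 76
Base - G - S - Y - E - A - L: 11+13+5+11+27+7 = 74
Base - G - S - Y - E - L - A: 11+13+5+11+20+7 = 67
Base - G - S - Y - L - A - E: 11+13+5+13+7+27 = 76
Base - G - S - Y - L - E - A: 11+13+5+13+20+27 = 89
Base - G - S - A - Y - E - L: 11+13+25+20+11+20 = 100
Base - G - S - A - Y - L - E: 11+13+25+20+13+20 = 102
… (712 more)
Base - E - S - Y - G - L - A: 9+6+5+8+5+7 = 40  ← best
The minimum is 40.
One shortest path: Base → E → S → Y → G → L → A.

40 min — the minimum one-way total.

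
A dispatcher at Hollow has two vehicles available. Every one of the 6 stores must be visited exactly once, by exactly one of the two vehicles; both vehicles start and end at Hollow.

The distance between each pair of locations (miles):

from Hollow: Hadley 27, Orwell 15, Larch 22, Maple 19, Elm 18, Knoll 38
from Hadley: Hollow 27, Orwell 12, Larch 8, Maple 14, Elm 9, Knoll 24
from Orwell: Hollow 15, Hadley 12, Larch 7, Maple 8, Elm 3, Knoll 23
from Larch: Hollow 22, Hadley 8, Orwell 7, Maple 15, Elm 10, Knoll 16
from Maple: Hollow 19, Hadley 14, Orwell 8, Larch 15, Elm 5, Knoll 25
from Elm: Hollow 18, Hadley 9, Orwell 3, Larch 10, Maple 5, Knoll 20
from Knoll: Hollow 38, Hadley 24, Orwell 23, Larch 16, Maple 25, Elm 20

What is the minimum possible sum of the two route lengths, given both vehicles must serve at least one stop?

There are 2^5 − 1 = 31 ways to divide the 6 stops into two non-empty groups. For each, the best each vehicle can do is its own shortest tour through its group:
  {Hadley} + {Orwell, Larch, Maple, Elm, Knoll}: 54 + 82 = 136
  {Orwell} + {Hadley, Larch, Maple, Elm, Knoll}: 30 + 95 = 125
  {Hadley, Orwell} + {Larch, Maple, Elm, Knoll}: 54 + 82 = 136
  {Larch} + {Hadley, Orwell, Maple, Elm, Knoll}: 44 + 95 = 139
  {Hadley, Larch} + {Orwell, Maple, Elm, Knoll}: 57 + 82 = 139
  {Orwell, Larch} + {Hadley, Maple, Elm, Knoll}: 44 + 95 = 139
  … (31 splits in total)
Best: vehicle 1 Hollow → Orwell → Hollow = 30; vehicle 2 Hollow → Hadley → Larch → Knoll → Elm → Maple → Hollow = 95; combined 125.

Minimum combined distance: 125 miles.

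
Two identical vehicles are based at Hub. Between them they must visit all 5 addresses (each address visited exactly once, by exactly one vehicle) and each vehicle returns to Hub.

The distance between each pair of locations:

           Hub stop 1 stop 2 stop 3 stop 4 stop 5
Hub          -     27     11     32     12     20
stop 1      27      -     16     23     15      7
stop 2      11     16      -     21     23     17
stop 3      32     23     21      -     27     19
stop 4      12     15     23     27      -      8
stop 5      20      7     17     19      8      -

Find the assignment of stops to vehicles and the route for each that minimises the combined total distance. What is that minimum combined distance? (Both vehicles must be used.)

104 — the smallest possible combined total.

Check every non-empty split of the stops between the two vehicles; for each half take its own optimal tour:
  {stop 1} + {stop 2, stop 3, stop 4, stop 5}: 54 + 71 = 125
  {stop 2} + {stop 1, stop 3, stop 4, stop 5}: 22 + 82 = 104
  {stop 1, stop 2} + {stop 3, stop 4, stop 5}: 54 + 71 = 125
  {stop 3} + {stop 1, stop 2, stop 4, stop 5}: 64 + 54 = 118
  {stop 1, stop 3} + {stop 2, stop 4, stop 5}: 82 + 48 = 130
  {stop 2, stop 3} + {stop 1, stop 4, stop 5}: 64 + 54 = 118
  … (15 splits in total)
Best: vehicle 1 Hub → stop 2 → Hub = 22; vehicle 2 Hub → stop 3 → stop 1 → stop 5 → stop 4 → Hub = 82; combined 104.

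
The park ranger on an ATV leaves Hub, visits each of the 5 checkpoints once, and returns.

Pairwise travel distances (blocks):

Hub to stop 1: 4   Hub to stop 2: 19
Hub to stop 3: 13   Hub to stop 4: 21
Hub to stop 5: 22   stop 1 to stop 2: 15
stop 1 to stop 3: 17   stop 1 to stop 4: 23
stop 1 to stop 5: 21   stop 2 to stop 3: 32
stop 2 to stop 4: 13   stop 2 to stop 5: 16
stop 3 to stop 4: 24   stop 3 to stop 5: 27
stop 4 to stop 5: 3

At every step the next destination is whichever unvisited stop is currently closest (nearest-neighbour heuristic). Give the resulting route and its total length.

Hub → [stop 1:4 / stop 3:13 / stop 2:19 / stop 4:21 / stop 5:22] → stop 1 (4)
stop 1 → [stop 2:15 / stop 3:17 / stop 5:21 / stop 4:23] → stop 2 (15)
stop 2 → [stop 4:13 / stop 5:16 / stop 3:32] → stop 4 (13)
stop 4 → [stop 5:3 / stop 3:24] → stop 5 (3)
stop 5 → [stop 3:27] → stop 3 (27)
Return stop 3→Hub: 13.
Total = 4 + 15 + 13 + 3 + 27 + 13 = 75.

75 blocks along Hub → stop 1 → stop 2 → stop 4 → stop 5 → stop 3 → Hub.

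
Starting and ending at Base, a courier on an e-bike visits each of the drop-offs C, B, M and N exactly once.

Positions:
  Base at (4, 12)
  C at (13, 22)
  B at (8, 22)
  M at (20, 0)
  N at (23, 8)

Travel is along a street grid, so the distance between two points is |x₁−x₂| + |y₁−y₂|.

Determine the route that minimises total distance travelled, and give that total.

Minimum total distance: 82.

With 4 stops there are 4!/2 = 12 distinct round trips (a route and its reverse cost the same).
Base - C - B - M - N - Base: 19+5+34+11+23 = 92
Base - C - B - N - M - Base: 19+5+29+11+28 = 92
Base - C - M - B - N - Base: 19+29+34+29+23 = 134
Base - C - M - N - B - Base: 19+29+11+29+14 = 102
Base - C - N - B - M - Base: 19+24+29+34+28 = 134
Base - C - N - M - B - Base: 19+24+11+34+14 = 102
Base - B - C - M - N - Base: 14+5+29+11+23 = 82
Base - B - C - N - M - Base: 14+5+24+11+28 = 82
Base - B - M - C - N - Base: 14+34+29+24+23 = 124
Base - B - N - C - M - Base: 14+29+24+29+28 = 124
Base - M - C - B - N - Base: 28+29+5+29+23 = 114
Base - M - B - C - N - Base: 28+34+5+24+23 = 114
The minimum is 82.
One optimal route: Base → B → C → M → N → Base (or its reverse).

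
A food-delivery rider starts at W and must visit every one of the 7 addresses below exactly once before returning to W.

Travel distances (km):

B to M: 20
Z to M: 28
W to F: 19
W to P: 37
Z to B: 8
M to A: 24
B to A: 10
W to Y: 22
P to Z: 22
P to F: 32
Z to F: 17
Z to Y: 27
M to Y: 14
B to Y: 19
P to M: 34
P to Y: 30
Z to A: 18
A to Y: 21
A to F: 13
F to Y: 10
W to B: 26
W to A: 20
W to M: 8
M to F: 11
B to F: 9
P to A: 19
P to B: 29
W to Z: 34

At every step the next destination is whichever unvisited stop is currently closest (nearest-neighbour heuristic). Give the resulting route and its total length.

W → [M:8 / F:19 / A:20 / Y:22 / B:26 / Z:34 / P:37] → M (8)
M → [F:11 / Y:14 / B:20 / A:24 / Z:28 / P:34] → F (11)
F → [B:9 / Y:10 / A:13 / Z:17 / P:32] → B (9)
B → [Z:8 / A:10 / Y:19 / P:29] → Z (8)
Z → [A:18 / P:22 / Y:27] → A (18)
A → [P:19 / Y:21] → P (19)
P → [Y:30] → Y (30)
Return Y→W: 22.
Total = 8 + 11 + 9 + 8 + 18 + 19 + 30 + 22 = 125.

Nearest-neighbour total = 125 km; route W → M → F → B → Z → A → P → Y → W.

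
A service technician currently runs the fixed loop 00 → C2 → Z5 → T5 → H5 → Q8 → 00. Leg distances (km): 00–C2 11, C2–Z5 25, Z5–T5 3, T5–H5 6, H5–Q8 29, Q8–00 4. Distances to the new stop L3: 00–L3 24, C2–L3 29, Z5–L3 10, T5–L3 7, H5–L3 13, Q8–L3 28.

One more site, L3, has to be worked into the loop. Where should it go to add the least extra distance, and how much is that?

Minimum extra distance: 12 km, inserting L3 between H5 and Q8.

Insertion cost between consecutive stops i–j is d(i,L3) + d(L3,j) − d(i,j):
  between 00 and C2: 24 + 29 − 11 = 42
  between C2 and Z5: 29 + 10 − 25 = 14
  between Z5 and T5: 10 + 7 − 3 = 14
  between T5 and H5: 7 + 13 − 6 = 14
  between H5 and Q8: 13 + 28 − 29 = 12
  between Q8 and 00: 28 + 24 − 4 = 48
Cheapest insertion is between H5 and Q8, adding 12.
New total = 78 + 12 = 90.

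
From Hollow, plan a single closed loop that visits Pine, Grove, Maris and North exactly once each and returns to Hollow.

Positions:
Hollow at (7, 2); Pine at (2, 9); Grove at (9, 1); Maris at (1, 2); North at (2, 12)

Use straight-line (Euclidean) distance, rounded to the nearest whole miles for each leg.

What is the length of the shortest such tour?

Minimum total distance: 31 miles.

With 4 stops there are 4!/2 = 12 distinct round trips (a route and its reverse cost the same).
Hollow - Pine - Grove - Maris - North - Hollow: 9+11+8+10+11 = 49
Hollow - Pine - Grove - North - Maris - Hollow: 9+11+13+10+6 = 49
Hollow - Pine - Maris - Grove - North - Hollow: 9+7+8+13+11 = 48
Hollow - Pine - Maris - North - Grove - Hollow: 9+7+10+13+2 = 41
Hollow - Pine - North - Grove - Maris - Hollow: 9+3+13+8+6 = 39
Hollow - Pine - North - Maris - Grove - Hollow: 9+3+10+8+2 = 32
Hollow - Grove - Pine - Maris - North - Hollow: 2+11+7+10+11 = 41
Hollow - Grove - Pine - North - Maris - Hollow: 2+11+3+10+6 = 32
Hollow - Grove - Maris - Pine - North - Hollow: 2+8+7+3+11 = 31
Hollow - Grove - North - Pine - Maris - Hollow: 2+13+3+7+6 = 31
Hollow - Maris - Pine - Grove - North - Hollow: 6+7+11+13+11 = 48
Hollow - Maris - Grove - Pine - North - Hollow: 6+8+11+3+11 = 39
The minimum is 31.
One optimal route: Hollow → Grove → Maris → Pine → North → Hollow (or its reverse).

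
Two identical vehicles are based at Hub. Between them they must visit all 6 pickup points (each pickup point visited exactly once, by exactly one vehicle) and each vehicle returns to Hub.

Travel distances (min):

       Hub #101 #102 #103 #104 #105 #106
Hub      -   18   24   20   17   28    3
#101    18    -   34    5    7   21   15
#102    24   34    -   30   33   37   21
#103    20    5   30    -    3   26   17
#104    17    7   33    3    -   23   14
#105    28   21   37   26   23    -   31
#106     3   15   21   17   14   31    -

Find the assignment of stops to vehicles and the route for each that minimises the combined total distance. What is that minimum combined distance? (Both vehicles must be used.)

Minimum combined distance: 113 min.

There are 2^5 − 1 = 31 ways to divide the 6 stops into two non-empty groups. For each, the best each vehicle can do is its own shortest tour through its group:
  {#101} + {#102, #103, #104, #105, #106}: 36 + 107 = 143
  {#102} + {#101, #103, #104, #105, #106}: 48 + 74 = 122
  {#101, #102} + {#103, #104, #105, #106}: 76 + 74 = 150
  {#103} + {#101, #102, #104, #105, #106}: 40 + 106 = 146
  {#101, #103} + {#102, #104, #105, #106}: 43 + 101 = 144
  {#102, #103} + {#101, #104, #105, #106}: 74 + 73 = 147
  … (31 splits in total)
  {#101, #102, #103, #104, #105} + {#106}: 107 + 6 = 113  ← best
Best: vehicle 1 Hub → #102 → #105 → #101 → #103 → #104 → Hub = 107; vehicle 2 Hub → #106 → Hub = 6; combined 113.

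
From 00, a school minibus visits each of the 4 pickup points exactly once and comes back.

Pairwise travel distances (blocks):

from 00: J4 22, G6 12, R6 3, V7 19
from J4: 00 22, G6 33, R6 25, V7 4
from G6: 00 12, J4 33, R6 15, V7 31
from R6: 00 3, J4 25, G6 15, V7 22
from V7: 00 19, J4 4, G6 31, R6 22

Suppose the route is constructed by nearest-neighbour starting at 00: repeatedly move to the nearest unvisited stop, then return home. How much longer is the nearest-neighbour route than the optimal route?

From 00: R6=3, G6=12, V7=19, J4=22 → choose R6 (3).
From R6: G6=15, V7=22, J4=25 → choose G6 (15).
From G6: V7=31, J4=33 → choose V7 (31).
From V7: J4=4 → choose J4 (4).
NN route 00 → R6 → G6 → V7 → J4 → 00 costs 75.
Optimal: 00 → G6 → J4 → V7 → R6 → 00 costs 74 (by enumerating all 12 distinct tours).
Excess = 75 − 74 = 1.

The nearest-neighbour route is 1 blocks longer than optimal.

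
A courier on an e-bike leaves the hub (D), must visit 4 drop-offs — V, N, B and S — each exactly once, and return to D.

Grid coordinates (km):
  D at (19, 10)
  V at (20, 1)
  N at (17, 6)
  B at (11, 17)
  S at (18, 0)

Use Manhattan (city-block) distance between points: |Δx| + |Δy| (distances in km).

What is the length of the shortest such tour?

There are 12 distinct closed tours to check (reversals are equivalent).
D → V → N → B → S → D: 10+8+17+24+11 = 70
D → V → N → S → B → D: 10+8+7+24+15 = 64
D → V → B → N → S → D: 10+25+17+7+11 = 70
D → V → B → S → N → D: 10+25+24+7+6 = 72
D → V → S → N → B → D: 10+3+7+17+15 = 52
D → V → S → B → N → D: 10+3+24+17+6 = 60
D → N → V → B → S → D: 6+8+25+24+11 = 74
D → N → V → S → B → D: 6+8+3+24+15 = 56
D → N → B → V → S → D: 6+17+25+3+11 = 62
D → N → S → V → B → D: 6+7+3+25+15 = 56
D → B → V → N → S → D: 15+25+8+7+11 = 66
D → B → N → V → S → D: 15+17+8+3+11 = 54
The minimum is 52.
One optimal route: D → V → S → N → B → D (or its reverse).

Shortest round trip = 52 km.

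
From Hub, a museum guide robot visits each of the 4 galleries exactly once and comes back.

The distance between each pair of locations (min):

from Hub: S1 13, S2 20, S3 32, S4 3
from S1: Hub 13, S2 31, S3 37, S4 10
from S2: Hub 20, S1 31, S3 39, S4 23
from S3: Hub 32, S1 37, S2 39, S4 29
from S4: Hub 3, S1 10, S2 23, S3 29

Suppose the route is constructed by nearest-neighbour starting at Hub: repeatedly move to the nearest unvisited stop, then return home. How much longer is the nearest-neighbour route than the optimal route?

Excess over optimum: 6 min.

Hub: S4=3, S1=13, S2=20, S3=32 ⇒ S4
S4: S1=10, S2=23, S3=29 ⇒ S1
S1: S2=31, S3=37 ⇒ S2
S2: S3=39 ⇒ S3
NN route Hub → S4 → S1 → S2 → S3 → Hub costs 115.
Optimal: Hub → S2 → S3 → S1 → S4 → Hub costs 109 (by enumerating all 12 distinct tours).
Excess = 115 − 109 = 6.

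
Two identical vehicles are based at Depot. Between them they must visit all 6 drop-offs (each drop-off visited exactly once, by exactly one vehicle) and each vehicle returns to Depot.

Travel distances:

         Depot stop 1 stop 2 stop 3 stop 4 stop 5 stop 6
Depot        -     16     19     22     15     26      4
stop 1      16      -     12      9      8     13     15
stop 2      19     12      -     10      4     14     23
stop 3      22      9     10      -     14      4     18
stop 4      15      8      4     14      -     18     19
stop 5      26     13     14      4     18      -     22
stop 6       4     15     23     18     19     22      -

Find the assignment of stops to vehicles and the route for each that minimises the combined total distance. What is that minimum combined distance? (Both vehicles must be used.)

Try each way of splitting the stops between the two vehicles (each non-empty) and, for each split, find the best tour for each vehicle:
  {stop 1} + {stop 2, stop 3, stop 4, stop 5, stop 6}: 32 + 59 = 91
  {stop 2} + {stop 1, stop 3, stop 4, stop 5, stop 6}: 38 + 62 = 100
  {stop 1, stop 2} + {stop 3, stop 4, stop 5, stop 6}: 47 + 59 = 106
  {stop 3} + {stop 1, stop 2, stop 4, stop 5, stop 6}: 44 + 65 = 109
  {stop 1, stop 3} + {stop 2, stop 4, stop 5, stop 6}: 47 + 59 = 106
  {stop 2, stop 3} + {stop 1, stop 4, stop 5, stop 6}: 51 + 62 = 113
  … (31 splits in total)
  {stop 1, stop 2, stop 3, stop 4, stop 5} + {stop 6}: 62 + 8 = 70  ← best
Best: vehicle 1 Depot → stop 1 → stop 3 → stop 5 → stop 2 → stop 4 → Depot = 62; vehicle 2 Depot → stop 6 → Depot = 8; combined 70.

Minimum combined distance: 70.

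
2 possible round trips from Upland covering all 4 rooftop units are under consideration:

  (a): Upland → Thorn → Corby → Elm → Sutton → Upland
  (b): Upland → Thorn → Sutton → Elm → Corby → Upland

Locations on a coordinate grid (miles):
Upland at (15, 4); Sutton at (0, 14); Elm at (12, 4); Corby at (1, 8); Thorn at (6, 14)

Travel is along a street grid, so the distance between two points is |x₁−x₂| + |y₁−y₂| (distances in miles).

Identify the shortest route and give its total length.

Shortest is (b), total 80 miles.

(a): 19 + 11 + 15 + 22 + 25 = 92
(b): 19 + 6 + 22 + 15 + 18 = 80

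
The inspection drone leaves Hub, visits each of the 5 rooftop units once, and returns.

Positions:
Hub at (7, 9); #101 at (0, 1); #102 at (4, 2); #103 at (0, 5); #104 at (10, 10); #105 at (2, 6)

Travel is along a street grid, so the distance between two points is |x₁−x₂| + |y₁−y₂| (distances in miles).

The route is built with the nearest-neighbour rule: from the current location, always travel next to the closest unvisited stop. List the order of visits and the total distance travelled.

38 miles along Hub → #104 → #105 → #103 → #101 → #102 → Hub.

From Hub: distances to unvisited — #104=4, #105=8, #102=10, #103=11, #101=15. Nearest is #104 (4).
From #104: distances to unvisited — #105=12, #102=14, #103=15, #101=19. Nearest is #105 (12).
From #105: distances to unvisited — #103=3, #102=6, #101=7. Nearest is #103 (3).
From #103: distances to unvisited — #101=4, #102=7. Nearest is #101 (4).
From #101: distances to unvisited — #102=5. Nearest is #102 (5).
Return #102→Hub: 10.
Total = 4 + 12 + 3 + 4 + 5 + 10 = 38.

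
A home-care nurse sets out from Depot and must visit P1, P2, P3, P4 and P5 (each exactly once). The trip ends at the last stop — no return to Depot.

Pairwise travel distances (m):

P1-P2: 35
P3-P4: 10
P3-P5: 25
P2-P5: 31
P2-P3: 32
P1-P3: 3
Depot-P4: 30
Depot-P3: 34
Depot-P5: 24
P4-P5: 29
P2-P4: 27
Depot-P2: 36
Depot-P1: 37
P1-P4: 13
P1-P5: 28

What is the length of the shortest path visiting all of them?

There are 5! = 120 possible orderings.
Depot → P1 → P2 → P3 → P4 → P5: 37+35+32+10+29 = 143
Depot → P1 → P2 → P3 → P5 → P4: 37+35+32+25+29 = 158
Depot → P1 → P2 → P4 → P3 → P5: 37+35+27+10+25 = 134
Depot → P1 → P2 → P4 → P5 → P3: 37+35+27+29+25 = 153
Depot → P1 → P2 → P5 → P3 → P4: 37+35+31+25+10 = 138
Depot → P1 → P2 → P5 → P4 → P3: 37+35+31+29+10 = 142
Depot → P1 → P3 → P2 → P4 → P5: 37+3+32+27+29 = 128
Depot → P1 → P3 → P2 → P5 → P4: 37+3+32+31+29 = 132
Depot → P1 → P3 → P4 → P2 → P5: 37+3+10+27+31 = 108
Depot → P1 → P3 → P4 → P5 → P2: 37+3+10+29+31 = 110
Depot → P1 → P3 → P5 → P2 → P4: 37+3+25+31+27 = 123
Depot → P1 → P3 → P5 → P4 → P2: 37+3+25+29+27 = 121
Depot → P1 → P4 → P2 → P3 → P5: 37+13+27+32+25 = 134
Depot → P1 → P4 → P2 → P5 → P3: 37+13+27+31+25 = 133
… (106 more)
Depot → P5 → P1 → P3 → P4 → P2: 24+28+3+10+27 = 92  ← best
The minimum is 92.
One shortest path: Depot → P5 → P1 → P3 → P4 → P2.

Shortest open route: 92 m.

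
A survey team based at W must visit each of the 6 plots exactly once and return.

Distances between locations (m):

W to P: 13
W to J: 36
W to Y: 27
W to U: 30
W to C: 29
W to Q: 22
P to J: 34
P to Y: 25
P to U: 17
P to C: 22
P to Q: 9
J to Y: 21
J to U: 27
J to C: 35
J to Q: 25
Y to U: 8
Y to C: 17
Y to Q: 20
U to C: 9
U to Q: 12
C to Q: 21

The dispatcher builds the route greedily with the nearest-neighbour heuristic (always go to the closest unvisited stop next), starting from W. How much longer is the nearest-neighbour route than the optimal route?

From W: P=13, Q=22, Y=27, C=29, U=30, J=36 → choose P (13).
From P: Q=9, U=17, C=22, Y=25, J=34 → choose Q (9).
From Q: U=12, Y=20, C=21, J=25 → choose U (12).
From U: Y=8, C=9, J=27 → choose Y (8).
From Y: C=17, J=21 → choose C (17).
From C: J=35 → choose J (35).
NN route W → P → Q → U → Y → C → J → W costs 130.
Optimal: W → P → Q → J → Y → U → C → W costs 114 (by enumerating all 360 distinct tours).
Excess = 130 − 114 = 16.

The nearest-neighbour route is 16 m longer than optimal.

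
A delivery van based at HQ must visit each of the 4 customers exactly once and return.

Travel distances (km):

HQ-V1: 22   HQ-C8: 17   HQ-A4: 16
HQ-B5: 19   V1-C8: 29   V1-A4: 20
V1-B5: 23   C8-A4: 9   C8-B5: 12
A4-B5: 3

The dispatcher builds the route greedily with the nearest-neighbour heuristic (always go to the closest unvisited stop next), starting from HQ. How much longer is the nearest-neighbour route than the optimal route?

HQ: A4=16, C8=17, B5=19, V1=22 ⇒ A4
A4: B5=3, C8=9, V1=20 ⇒ B5
B5: C8=12, V1=23 ⇒ C8
C8: V1=29 ⇒ V1
NN route HQ → A4 → B5 → C8 → V1 → HQ costs 82.
Optimal: HQ → V1 → A4 → B5 → C8 → HQ costs 74 (by enumerating all 12 distinct tours).
Excess = 82 − 74 = 8.

The nearest-neighbour route is 8 km longer than optimal.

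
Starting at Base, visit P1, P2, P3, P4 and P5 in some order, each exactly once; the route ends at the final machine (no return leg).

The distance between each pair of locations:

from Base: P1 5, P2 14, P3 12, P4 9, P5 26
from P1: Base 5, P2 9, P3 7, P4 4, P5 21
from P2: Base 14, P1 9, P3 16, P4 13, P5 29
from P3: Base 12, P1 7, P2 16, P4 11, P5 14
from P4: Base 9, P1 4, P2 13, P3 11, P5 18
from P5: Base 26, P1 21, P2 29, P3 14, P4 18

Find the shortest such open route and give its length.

Minimum one-way distance = 52.

There are 5! = 120 possible orderings.
Base→P1→P2→P3→P4→P5: 5+9+16+11+18 = 59
Base→P1→P2→P3→P5→P4: 5+9+16+14+18 = 62
Base→P1→P2→P4→P3→P5: 5+9+13+11+14 = 52
Base→P1→P2→P4→P5→P3: 5+9+13+18+14 = 59
Base→P1→P2→P5→P3→P4: 5+9+29+14+11 = 68
Base→P1→P2→P5→P4→P3: 5+9+29+18+11 = 72
Base→P1→P3→P2→P4→P5: 5+7+16+13+18 = 59
Base→P1→P3→P2→P5→P4: 5+7+16+29+18 = 75
Base→P1→P3→P4→P2→P5: 5+7+11+13+29 = 65
Base→P1→P3→P4→P5→P2: 5+7+11+18+29 = 70
Base→P1→P3→P5→P2→P4: 5+7+14+29+13 = 68
Base→P1→P3→P5→P4→P2: 5+7+14+18+13 = 57
Base→P1→P4→P2→P3→P5: 5+4+13+16+14 = 52
Base→P1→P4→P2→P5→P3: 5+4+13+29+14 = 65
… (106 more)
The minimum is 52.
One shortest path: Base → P1 → P2 → P4 → P3 → P5.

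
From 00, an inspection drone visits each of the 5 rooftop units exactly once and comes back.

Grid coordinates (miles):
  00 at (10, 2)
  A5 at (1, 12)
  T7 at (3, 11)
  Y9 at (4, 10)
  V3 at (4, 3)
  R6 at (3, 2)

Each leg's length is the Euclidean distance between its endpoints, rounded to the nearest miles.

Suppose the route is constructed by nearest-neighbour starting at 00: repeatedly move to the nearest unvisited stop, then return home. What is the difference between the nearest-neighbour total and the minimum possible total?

1 miles longer than the optimal tour.

00: V3=6, R6=7, Y9=10, T7=11, A5=13 ⇒ V3
V3: R6=1, Y9=7, T7=8, A5=9 ⇒ R6
R6: Y9=8, T7=9, A5=10 ⇒ Y9
Y9: T7=1, A5=4 ⇒ T7
T7: A5=2 ⇒ A5
NN route 00 → V3 → R6 → Y9 → T7 → A5 → 00 costs 31.
Optimal: 00 → Y9 → T7 → A5 → V3 → R6 → 00 costs 30 (by enumerating all 60 distinct tours).
Excess = 31 − 30 = 1.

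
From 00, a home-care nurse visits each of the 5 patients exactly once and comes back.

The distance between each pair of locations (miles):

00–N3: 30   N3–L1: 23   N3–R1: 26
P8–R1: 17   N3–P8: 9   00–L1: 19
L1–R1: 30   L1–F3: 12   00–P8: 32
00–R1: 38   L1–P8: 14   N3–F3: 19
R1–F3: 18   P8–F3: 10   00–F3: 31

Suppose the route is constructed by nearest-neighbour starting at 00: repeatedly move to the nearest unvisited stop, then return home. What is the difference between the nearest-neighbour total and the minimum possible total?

The nearest-neighbour route is 9 miles longer than optimal.

From 00: L1=19, N3=30, F3=31, P8=32, R1=38 → choose L1 (19).
From L1: F3=12, P8=14, N3=23, R1=30 → choose F3 (12).
From F3: P8=10, R1=18, N3=19 → choose P8 (10).
From P8: N3=9, R1=17 → choose N3 (9).
From N3: R1=26 → choose R1 (26).
NN route 00 → L1 → F3 → P8 → N3 → R1 → 00 costs 114.
Optimal: 00 → N3 → P8 → R1 → F3 → L1 → 00 costs 105 (by enumerating all 60 distinct tours).
Excess = 114 − 105 = 9.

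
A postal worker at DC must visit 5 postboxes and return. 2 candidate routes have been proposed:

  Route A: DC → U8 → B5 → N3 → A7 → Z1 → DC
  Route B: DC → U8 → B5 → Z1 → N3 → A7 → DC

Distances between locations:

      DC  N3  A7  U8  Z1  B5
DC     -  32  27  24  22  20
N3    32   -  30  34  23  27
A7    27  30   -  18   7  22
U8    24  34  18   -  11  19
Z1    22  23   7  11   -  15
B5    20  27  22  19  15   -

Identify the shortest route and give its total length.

Route A: 24 + 19 + 27 + 30 + 7 + 22 = 129
Route B: 24 + 19 + 15 + 23 + 30 + 27 = 138

129 — Route A is the shortest.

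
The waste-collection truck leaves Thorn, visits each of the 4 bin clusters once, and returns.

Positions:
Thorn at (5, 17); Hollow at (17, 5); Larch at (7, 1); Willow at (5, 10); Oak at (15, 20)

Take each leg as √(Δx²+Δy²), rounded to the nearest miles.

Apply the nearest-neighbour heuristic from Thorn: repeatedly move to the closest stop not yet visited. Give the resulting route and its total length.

From Thorn: distances to unvisited — Willow=7, Oak=10, Larch=16, Hollow=17. Nearest is Willow (7).
From Willow: distances to unvisited — Larch=9, Hollow=13, Oak=14. Nearest is Larch (9).
From Larch: distances to unvisited — Hollow=11, Oak=21. Nearest is Hollow (11).
From Hollow: distances to unvisited — Oak=15. Nearest is Oak (15).
Return Oak→Thorn: 10.
Total = 7 + 9 + 11 + 15 + 10 = 52.

Total distance 52 miles via the nearest-neighbour route Thorn → Willow → Larch → Hollow → Oak → Thorn.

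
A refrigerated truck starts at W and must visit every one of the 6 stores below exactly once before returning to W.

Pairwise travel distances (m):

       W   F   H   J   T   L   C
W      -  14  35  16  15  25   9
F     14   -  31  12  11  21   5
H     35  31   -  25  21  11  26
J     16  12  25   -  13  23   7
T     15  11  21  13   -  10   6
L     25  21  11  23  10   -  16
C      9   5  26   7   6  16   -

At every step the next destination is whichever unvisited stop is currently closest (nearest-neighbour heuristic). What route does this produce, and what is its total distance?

At W the remaining stops are C 9, F 14, T 15, J 16, L 25, H 35; go to C.
At C the remaining stops are F 5, T 6, J 7, L 16, H 26; go to F.
At F the remaining stops are T 11, J 12, L 21, H 31; go to T.
At T the remaining stops are L 10, J 13, H 21; go to L.
At L the remaining stops are H 11, J 23; go to H.
At H the remaining stops are J 25; go to J.
Return J→W: 16.
Total = 9 + 5 + 11 + 10 + 11 + 25 + 16 = 87.

Total distance 87 m via the nearest-neighbour route W → C → F → T → L → H → J → W.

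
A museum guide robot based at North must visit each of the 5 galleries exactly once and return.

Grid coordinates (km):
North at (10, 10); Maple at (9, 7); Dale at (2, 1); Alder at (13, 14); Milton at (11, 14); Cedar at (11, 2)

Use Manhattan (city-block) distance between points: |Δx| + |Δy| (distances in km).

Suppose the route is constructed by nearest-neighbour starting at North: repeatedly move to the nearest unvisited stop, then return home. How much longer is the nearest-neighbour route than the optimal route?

The nearest-neighbour route is 4 km longer than optimal.

North: Maple=4, Milton=5, Alder=7, Cedar=9, Dale=17 ⇒ Maple
Maple: Cedar=7, Milton=9, Alder=11, Dale=13 ⇒ Cedar
Cedar: Dale=10, Milton=12, Alder=14 ⇒ Dale
Dale: Milton=22, Alder=24 ⇒ Milton
Milton: Alder=2 ⇒ Alder
NN route North → Maple → Cedar → Dale → Milton → Alder → North costs 52.
Optimal: North → Maple → Dale → Cedar → Alder → Milton → North costs 48 (by enumerating all 60 distinct tours).
Excess = 52 − 48 = 4.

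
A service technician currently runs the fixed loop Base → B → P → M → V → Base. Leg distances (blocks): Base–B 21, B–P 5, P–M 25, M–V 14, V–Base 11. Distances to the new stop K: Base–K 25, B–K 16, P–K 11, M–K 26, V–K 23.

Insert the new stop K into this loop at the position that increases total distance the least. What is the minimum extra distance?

Insertion cost between consecutive stops i–j is d(i,K) + d(K,j) − d(i,j):
  between Base and B: 25 + 16 − 21 = 20
  between B and P: 16 + 11 − 5 = 22
  between P and M: 11 + 26 − 25 = 12
  between M and V: 26 + 23 − 14 = 35
  between V and Base: 23 + 25 − 11 = 37
Cheapest insertion is between P and M, adding 12.
New total = 76 + 12 = 88.

+12 blocks — insert K between P and M.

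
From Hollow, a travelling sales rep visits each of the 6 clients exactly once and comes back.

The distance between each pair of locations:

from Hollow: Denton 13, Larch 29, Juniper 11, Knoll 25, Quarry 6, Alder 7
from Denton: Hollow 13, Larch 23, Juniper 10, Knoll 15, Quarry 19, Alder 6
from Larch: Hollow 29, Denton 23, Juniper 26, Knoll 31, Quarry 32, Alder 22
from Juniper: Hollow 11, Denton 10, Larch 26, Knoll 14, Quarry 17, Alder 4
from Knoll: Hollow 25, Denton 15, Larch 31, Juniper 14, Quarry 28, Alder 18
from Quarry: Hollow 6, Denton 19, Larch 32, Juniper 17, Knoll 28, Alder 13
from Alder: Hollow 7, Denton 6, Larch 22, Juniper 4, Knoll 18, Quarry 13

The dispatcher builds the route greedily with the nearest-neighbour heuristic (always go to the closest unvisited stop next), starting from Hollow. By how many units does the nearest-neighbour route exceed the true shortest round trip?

Excess over optimum: 7.

From Hollow: Quarry=6, Alder=7, Juniper=11, Denton=13, Knoll=25, Larch=29 → choose Quarry (6).
From Quarry: Alder=13, Juniper=17, Denton=19, Knoll=28, Larch=32 → choose Alder (13).
From Alder: Juniper=4, Denton=6, Knoll=18, Larch=22 → choose Juniper (4).
From Juniper: Denton=10, Knoll=14, Larch=26 → choose Denton (10).
From Denton: Knoll=15, Larch=23 → choose Knoll (15).
From Knoll: Larch=31 → choose Larch (31).
NN route Hollow → Quarry → Alder → Juniper → Denton → Knoll → Larch → Hollow costs 108.
Optimal: Hollow → Quarry → Larch → Denton → Knoll → Juniper → Alder → Hollow costs 101 (by enumerating all 360 distinct tours).
Excess = 108 − 101 = 7.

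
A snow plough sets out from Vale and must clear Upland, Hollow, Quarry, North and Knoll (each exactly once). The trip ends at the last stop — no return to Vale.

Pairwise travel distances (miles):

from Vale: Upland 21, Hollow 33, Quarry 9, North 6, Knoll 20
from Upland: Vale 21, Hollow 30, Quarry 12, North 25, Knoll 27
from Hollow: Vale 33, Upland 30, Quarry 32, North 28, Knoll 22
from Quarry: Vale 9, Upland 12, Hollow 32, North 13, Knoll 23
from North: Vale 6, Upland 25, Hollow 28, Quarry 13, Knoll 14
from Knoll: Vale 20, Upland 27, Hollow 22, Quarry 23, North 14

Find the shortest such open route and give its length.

There are 5! = 120 possible orderings.
Vale→Upland→Hollow→Quarry→North→Knoll: 21+30+32+13+14 = 110
Vale→Upland→Hollow→Quarry→Knoll→North: 21+30+32+23+14 = 120
Vale→Upland→Hollow→North→Quarry→Knoll: 21+30+28+13+23 = 115
Vale→Upland→Hollow→North→Knoll→Quarry: 21+30+28+14+23 = 116
Vale→Upland→Hollow→Knoll→Quarry→North: 21+30+22+23+13 = 109
Vale→Upland→Hollow→Knoll→North→Quarry: 21+30+22+14+13 = 100
Vale→Upland→Quarry→Hollow→North→Knoll: 21+12+32+28+14 = 107
Vale→Upland→Quarry→Hollow→Knoll→North: 21+12+32+22+14 = 101
Vale→Upland→Quarry→North→Hollow→Knoll: 21+12+13+28+22 = 96
Vale→Upland→Quarry→North→Knoll→Hollow: 21+12+13+14+22 = 82
Vale→Upland→Quarry→Knoll→Hollow→North: 21+12+23+22+28 = 106
Vale→Upland→Quarry→Knoll→North→Hollow: 21+12+23+14+28 = 98
Vale→Upland→North→Hollow→Quarry→Knoll: 21+25+28+32+23 = 129
Vale→Upland→North→Hollow→Knoll→Quarry: 21+25+28+22+23 = 119
… (106 more)
Vale→North→Quarry→Upland→Knoll→Hollow: 6+13+12+27+22 = 80  ← best
The minimum is 80.
One shortest path: Vale → North → Quarry → Upland → Knoll → Hollow.

80 miles — the minimum one-way total.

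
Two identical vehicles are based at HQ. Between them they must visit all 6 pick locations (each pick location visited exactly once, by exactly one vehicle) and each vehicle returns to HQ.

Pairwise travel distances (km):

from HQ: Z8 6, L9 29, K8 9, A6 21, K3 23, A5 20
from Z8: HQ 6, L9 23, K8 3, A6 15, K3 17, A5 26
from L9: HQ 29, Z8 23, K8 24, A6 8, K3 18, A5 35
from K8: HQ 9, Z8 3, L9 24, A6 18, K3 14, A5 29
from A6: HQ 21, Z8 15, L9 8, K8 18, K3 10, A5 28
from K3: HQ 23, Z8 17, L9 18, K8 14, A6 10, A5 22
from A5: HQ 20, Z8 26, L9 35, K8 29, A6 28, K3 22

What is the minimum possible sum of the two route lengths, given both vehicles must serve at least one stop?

Minimum combined distance: 105 km.

There are 2^5 − 1 = 31 ways to divide the 6 stops into two non-empty groups. For each, the best each vehicle can do is its own shortest tour through its group:
  {Z8} + {L9, K8, A6, K3, A5}: 12 + 93 = 105
  {L9} + {Z8, K8, A6, K3, A5}: 58 + 79 = 137
  {Z8, L9} + {K8, A6, K3, A5}: 58 + 79 = 137
  {K8} + {Z8, L9, A6, K3, A5}: 18 + 89 = 107
  {Z8, K8} + {L9, A6, K3, A5}: 18 + 89 = 107
  {L9, K8} + {Z8, A6, K3, A5}: 62 + 73 = 135
  … (31 splits in total)
Best: vehicle 1 HQ → Z8 → HQ = 12; vehicle 2 HQ → K8 → L9 → A6 → K3 → A5 → HQ = 93; combined 105.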